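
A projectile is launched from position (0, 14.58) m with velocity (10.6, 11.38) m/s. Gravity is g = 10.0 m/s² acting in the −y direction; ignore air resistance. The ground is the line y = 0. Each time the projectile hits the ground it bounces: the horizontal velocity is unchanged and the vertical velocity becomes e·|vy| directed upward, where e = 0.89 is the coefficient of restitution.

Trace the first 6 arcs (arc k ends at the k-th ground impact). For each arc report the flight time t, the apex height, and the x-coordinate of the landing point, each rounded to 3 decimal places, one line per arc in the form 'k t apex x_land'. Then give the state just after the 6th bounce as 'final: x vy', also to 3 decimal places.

Arc 1: start y=14.580, vy=11.380 → t=3.190, apex=21.055, x_land=33.815, impact vy=-20.521
  bounce: vy ← 0.89·20.521 = 18.264
Arc 2: start y=0.000, vy=18.264 → t=3.653, apex=16.678, x_land=72.534, impact vy=-18.264
  bounce: vy ← 0.89·18.264 = 16.255
Arc 3: start y=0.000, vy=16.255 → t=3.251, apex=13.211, x_land=106.993, impact vy=-16.255
  bounce: vy ← 0.89·16.255 = 14.467
Arc 4: start y=0.000, vy=14.467 → t=2.893, apex=10.464, x_land=137.662, impact vy=-14.467
  bounce: vy ← 0.89·14.467 = 12.875
Arc 5: start y=0.000, vy=12.875 → t=2.575, apex=8.289, x_land=164.958, impact vy=-12.875
  bounce: vy ← 0.89·12.875 = 11.459
Arc 6: start y=0.000, vy=11.459 → t=2.292, apex=6.565, x_land=189.251, impact vy=-11.459
  bounce: vy ← 0.89·11.459 = 10.198

1 3.190 21.055 33.815
2 3.653 16.678 72.534
3 3.251 13.211 106.993
4 2.893 10.464 137.662
5 2.575 8.289 164.958
6 2.292 6.565 189.251
final: 189.251 10.198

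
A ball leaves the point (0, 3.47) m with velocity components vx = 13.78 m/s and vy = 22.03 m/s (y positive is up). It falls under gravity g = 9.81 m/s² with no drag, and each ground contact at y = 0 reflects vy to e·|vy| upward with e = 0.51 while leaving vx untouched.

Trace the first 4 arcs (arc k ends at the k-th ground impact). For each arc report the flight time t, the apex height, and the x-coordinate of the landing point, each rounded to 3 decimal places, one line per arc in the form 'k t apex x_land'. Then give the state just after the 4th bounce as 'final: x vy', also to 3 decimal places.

Arc 1: start y=3.470, vy=22.030 → t=4.644, apex=28.206, x_land=63.990, impact vy=-23.525
  bounce: vy ← 0.51·23.525 = 11.997
Arc 2: start y=0.000, vy=11.997 → t=2.446, apex=7.336, x_land=97.695, impact vy=-11.997
  bounce: vy ← 0.51·11.997 = 6.119
Arc 3: start y=0.000, vy=6.119 → t=1.247, apex=1.908, x_land=114.885, impact vy=-6.119
  bounce: vy ← 0.51·6.119 = 3.121
Arc 4: start y=0.000, vy=3.121 → t=0.636, apex=0.496, x_land=123.652, impact vy=-3.121
  bounce: vy ← 0.51·3.121 = 1.591

1 4.644 28.206 63.990
2 2.446 7.336 97.695
3 1.247 1.908 114.885
4 0.636 0.496 123.652
final: 123.652 1.591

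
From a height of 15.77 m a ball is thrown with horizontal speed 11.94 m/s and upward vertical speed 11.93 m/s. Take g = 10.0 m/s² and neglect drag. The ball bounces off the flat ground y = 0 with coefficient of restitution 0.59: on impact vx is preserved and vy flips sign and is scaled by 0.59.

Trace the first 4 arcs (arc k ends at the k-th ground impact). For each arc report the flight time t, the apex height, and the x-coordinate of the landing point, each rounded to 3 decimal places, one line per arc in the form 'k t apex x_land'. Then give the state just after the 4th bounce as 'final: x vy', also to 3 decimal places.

1 3.332 22.886 39.789
2 2.525 7.967 69.933
3 1.489 2.773 87.717
4 0.879 0.965 98.210
final: 98.210 2.592

Arc 1: start y=15.770, vy=11.930 → t=3.332, apex=22.886, x_land=39.789, impact vy=-21.395
  bounce: vy ← 0.59·21.395 = 12.623
Arc 2: start y=0.000, vy=12.623 → t=2.525, apex=7.967, x_land=69.933, impact vy=-12.623
  bounce: vy ← 0.59·12.623 = 7.447
Arc 3: start y=0.000, vy=7.447 → t=1.489, apex=2.773, x_land=87.717, impact vy=-7.447
  bounce: vy ← 0.59·7.447 = 4.394
Arc 4: start y=0.000, vy=4.394 → t=0.879, apex=0.965, x_land=98.210, impact vy=-4.394
  bounce: vy ← 0.59·4.394 = 2.592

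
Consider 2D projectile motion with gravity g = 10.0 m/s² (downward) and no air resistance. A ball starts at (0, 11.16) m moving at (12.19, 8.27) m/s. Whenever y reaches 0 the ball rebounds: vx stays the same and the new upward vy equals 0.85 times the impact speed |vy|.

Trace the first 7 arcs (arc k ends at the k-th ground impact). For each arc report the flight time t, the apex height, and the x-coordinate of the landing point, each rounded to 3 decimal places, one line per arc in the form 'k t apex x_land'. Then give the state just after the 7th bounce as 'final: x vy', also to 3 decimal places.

Arc 1: start y=11.160, vy=8.270 → t=2.535, apex=14.580, x_land=30.897, impact vy=-17.076
  bounce: vy ← 0.85·17.076 = 14.515
Arc 2: start y=0.000, vy=14.515 → t=2.903, apex=10.534, x_land=66.284, impact vy=-14.515
  bounce: vy ← 0.85·14.515 = 12.337
Arc 3: start y=0.000, vy=12.337 → t=2.467, apex=7.611, x_land=96.362, impact vy=-12.337
  bounce: vy ← 0.85·12.337 = 10.487
Arc 4: start y=0.000, vy=10.487 → t=2.097, apex=5.499, x_land=121.929, impact vy=-10.487
  bounce: vy ← 0.85·10.487 = 8.914
Arc 5: start y=0.000, vy=8.914 → t=1.783, apex=3.973, x_land=143.661, impact vy=-8.914
  bounce: vy ← 0.85·8.914 = 7.577
Arc 6: start y=0.000, vy=7.577 → t=1.515, apex=2.870, x_land=162.133, impact vy=-7.577
  bounce: vy ← 0.85·7.577 = 6.440
Arc 7: start y=0.000, vy=6.440 → t=1.288, apex=2.074, x_land=177.835, impact vy=-6.440
  bounce: vy ← 0.85·6.440 = 5.474

1 2.535 14.580 30.897
2 2.903 10.534 66.284
3 2.467 7.611 96.362
4 2.097 5.499 121.929
5 1.783 3.973 143.661
6 1.515 2.870 162.133
7 1.288 2.074 177.835
final: 177.835 5.474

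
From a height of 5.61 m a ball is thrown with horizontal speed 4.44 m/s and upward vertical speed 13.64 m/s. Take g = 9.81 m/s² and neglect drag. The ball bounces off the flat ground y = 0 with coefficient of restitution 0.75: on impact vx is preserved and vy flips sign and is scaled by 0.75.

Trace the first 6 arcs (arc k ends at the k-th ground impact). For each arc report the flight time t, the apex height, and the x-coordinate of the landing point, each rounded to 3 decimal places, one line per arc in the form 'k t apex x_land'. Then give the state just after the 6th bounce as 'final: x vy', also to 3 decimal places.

1 3.145 15.093 13.962
2 2.631 8.490 25.644
3 1.973 4.775 34.406
4 1.480 2.686 40.978
5 1.110 1.511 45.906
6 0.833 0.850 49.603
final: 49.603 3.063

Arc 1: start y=5.610, vy=13.640 → t=3.145, apex=15.093, x_land=13.962, impact vy=-17.208
  bounce: vy ← 0.75·17.208 = 12.906
Arc 2: start y=0.000, vy=12.906 → t=2.631, apex=8.490, x_land=25.644, impact vy=-12.906
  bounce: vy ← 0.75·12.906 = 9.680
Arc 3: start y=0.000, vy=9.680 → t=1.973, apex=4.775, x_land=34.406, impact vy=-9.680
  bounce: vy ← 0.75·9.680 = 7.260
Arc 4: start y=0.000, vy=7.260 → t=1.480, apex=2.686, x_land=40.978, impact vy=-7.260
  bounce: vy ← 0.75·7.260 = 5.445
Arc 5: start y=0.000, vy=5.445 → t=1.110, apex=1.511, x_land=45.906, impact vy=-5.445
  bounce: vy ← 0.75·5.445 = 4.084
Arc 6: start y=0.000, vy=4.084 → t=0.833, apex=0.850, x_land=49.603, impact vy=-4.084
  bounce: vy ← 0.75·4.084 = 3.063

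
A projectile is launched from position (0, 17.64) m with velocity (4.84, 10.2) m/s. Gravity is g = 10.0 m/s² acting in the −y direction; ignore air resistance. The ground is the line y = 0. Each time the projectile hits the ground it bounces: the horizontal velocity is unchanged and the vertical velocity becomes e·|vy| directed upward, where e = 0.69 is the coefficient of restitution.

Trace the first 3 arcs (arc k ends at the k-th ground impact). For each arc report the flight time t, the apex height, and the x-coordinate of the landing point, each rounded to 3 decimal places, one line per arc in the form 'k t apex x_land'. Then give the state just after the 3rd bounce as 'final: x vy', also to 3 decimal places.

Arc 1: start y=17.640, vy=10.200 → t=3.157, apex=22.842, x_land=15.282, impact vy=-21.374
  bounce: vy ← 0.69·21.374 = 14.748
Arc 2: start y=0.000, vy=14.748 → t=2.950, apex=10.875, x_land=29.558, impact vy=-14.748
  bounce: vy ← 0.69·14.748 = 10.176
Arc 3: start y=0.000, vy=10.176 → t=2.035, apex=5.178, x_land=39.408, impact vy=-10.176
  bounce: vy ← 0.69·10.176 = 7.021

1 3.157 22.842 15.282
2 2.950 10.875 29.558
3 2.035 5.178 39.408
final: 39.408 7.021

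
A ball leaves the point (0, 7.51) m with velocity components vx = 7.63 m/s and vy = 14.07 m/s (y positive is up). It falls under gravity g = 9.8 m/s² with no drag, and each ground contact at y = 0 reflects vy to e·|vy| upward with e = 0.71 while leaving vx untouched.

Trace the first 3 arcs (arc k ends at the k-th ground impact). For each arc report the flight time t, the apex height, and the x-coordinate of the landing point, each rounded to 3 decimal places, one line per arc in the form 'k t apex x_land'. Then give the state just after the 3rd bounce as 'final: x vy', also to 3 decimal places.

1 3.331 17.610 25.419
2 2.692 8.877 45.959
3 1.911 4.475 60.542
final: 60.542 6.649

Arc 1: start y=7.510, vy=14.070 → t=3.331, apex=17.610, x_land=25.419, impact vy=-18.579
  bounce: vy ← 0.71·18.579 = 13.191
Arc 2: start y=0.000, vy=13.191 → t=2.692, apex=8.877, x_land=45.959, impact vy=-13.191
  bounce: vy ← 0.71·13.191 = 9.365
Arc 3: start y=0.000, vy=9.365 → t=1.911, apex=4.475, x_land=60.542, impact vy=-9.365
  bounce: vy ← 0.71·9.365 = 6.649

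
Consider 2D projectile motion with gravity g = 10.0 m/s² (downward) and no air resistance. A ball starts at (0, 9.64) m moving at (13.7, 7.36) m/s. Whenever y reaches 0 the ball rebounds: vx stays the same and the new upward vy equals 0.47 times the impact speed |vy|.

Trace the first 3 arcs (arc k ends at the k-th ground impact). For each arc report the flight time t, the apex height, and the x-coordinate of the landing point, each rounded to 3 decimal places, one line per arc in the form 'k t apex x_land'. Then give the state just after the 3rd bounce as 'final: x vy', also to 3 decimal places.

Arc 1: start y=9.640, vy=7.360 → t=2.308, apex=12.348, x_land=31.613, impact vy=-15.715
  bounce: vy ← 0.47·15.715 = 7.386
Arc 2: start y=0.000, vy=7.386 → t=1.477, apex=2.728, x_land=51.851, impact vy=-7.386
  bounce: vy ← 0.47·7.386 = 3.472
Arc 3: start y=0.000, vy=3.472 → t=0.694, apex=0.603, x_land=61.363, impact vy=-3.472
  bounce: vy ← 0.47·3.472 = 1.632

1 2.308 12.348 31.613
2 1.477 2.728 51.851
3 0.694 0.603 61.363
final: 61.363 1.632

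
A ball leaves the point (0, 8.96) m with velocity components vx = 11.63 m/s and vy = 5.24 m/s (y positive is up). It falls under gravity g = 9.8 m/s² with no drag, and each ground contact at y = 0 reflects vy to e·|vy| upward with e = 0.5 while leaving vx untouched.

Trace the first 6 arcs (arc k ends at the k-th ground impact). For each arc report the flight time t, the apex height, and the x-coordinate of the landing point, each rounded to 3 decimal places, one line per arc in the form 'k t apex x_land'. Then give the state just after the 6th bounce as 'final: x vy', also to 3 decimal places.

Arc 1: start y=8.960, vy=5.240 → t=1.989, apex=10.361, x_land=23.130, impact vy=-14.250
  bounce: vy ← 0.5·14.250 = 7.125
Arc 2: start y=0.000, vy=7.125 → t=1.454, apex=2.590, x_land=40.041, impact vy=-7.125
  bounce: vy ← 0.5·7.125 = 3.563
Arc 3: start y=0.000, vy=3.563 → t=0.727, apex=0.648, x_land=48.497, impact vy=-3.563
  bounce: vy ← 0.5·3.563 = 1.781
Arc 4: start y=0.000, vy=1.781 → t=0.364, apex=0.162, x_land=52.725, impact vy=-1.781
  bounce: vy ← 0.5·1.781 = 0.891
Arc 5: start y=0.000, vy=0.891 → t=0.182, apex=0.040, x_land=54.839, impact vy=-0.891
  bounce: vy ← 0.5·0.891 = 0.445
Arc 6: start y=0.000, vy=0.445 → t=0.091, apex=0.010, x_land=55.896, impact vy=-0.445
  bounce: vy ← 0.5·0.445 = 0.223

1 1.989 10.361 23.130
2 1.454 2.590 40.041
3 0.727 0.648 48.497
4 0.364 0.162 52.725
5 0.182 0.040 54.839
6 0.091 0.010 55.896
final: 55.896 0.223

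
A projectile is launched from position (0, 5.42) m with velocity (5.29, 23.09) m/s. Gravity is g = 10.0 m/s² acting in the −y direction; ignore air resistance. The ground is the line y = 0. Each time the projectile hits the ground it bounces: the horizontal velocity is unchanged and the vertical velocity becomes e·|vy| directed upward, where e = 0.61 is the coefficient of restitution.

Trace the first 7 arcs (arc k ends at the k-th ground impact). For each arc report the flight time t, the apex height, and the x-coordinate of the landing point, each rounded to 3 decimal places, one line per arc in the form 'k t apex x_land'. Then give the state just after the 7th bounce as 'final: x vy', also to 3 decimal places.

Arc 1: start y=5.420, vy=23.090 → t=4.842, apex=32.077, x_land=25.614, impact vy=-25.329
  bounce: vy ← 0.61·25.329 = 15.451
Arc 2: start y=0.000, vy=15.451 → t=3.090, apex=11.936, x_land=41.960, impact vy=-15.451
  bounce: vy ← 0.61·15.451 = 9.425
Arc 3: start y=0.000, vy=9.425 → t=1.885, apex=4.441, x_land=51.932, impact vy=-9.425
  bounce: vy ← 0.61·9.425 = 5.749
Arc 4: start y=0.000, vy=5.749 → t=1.150, apex=1.653, x_land=58.014, impact vy=-5.749
  bounce: vy ← 0.61·5.749 = 3.507
Arc 5: start y=0.000, vy=3.507 → t=0.701, apex=0.615, x_land=61.725, impact vy=-3.507
  bounce: vy ← 0.61·3.507 = 2.139
Arc 6: start y=0.000, vy=2.139 → t=0.428, apex=0.229, x_land=63.988, impact vy=-2.139
  bounce: vy ← 0.61·2.139 = 1.305
Arc 7: start y=0.000, vy=1.305 → t=0.261, apex=0.085, x_land=65.369, impact vy=-1.305
  bounce: vy ← 0.61·1.305 = 0.796

1 4.842 32.077 25.614
2 3.090 11.936 41.960
3 1.885 4.441 51.932
4 1.150 1.653 58.014
5 0.701 0.615 61.725
6 0.428 0.229 63.988
7 0.261 0.085 65.369
final: 65.369 0.796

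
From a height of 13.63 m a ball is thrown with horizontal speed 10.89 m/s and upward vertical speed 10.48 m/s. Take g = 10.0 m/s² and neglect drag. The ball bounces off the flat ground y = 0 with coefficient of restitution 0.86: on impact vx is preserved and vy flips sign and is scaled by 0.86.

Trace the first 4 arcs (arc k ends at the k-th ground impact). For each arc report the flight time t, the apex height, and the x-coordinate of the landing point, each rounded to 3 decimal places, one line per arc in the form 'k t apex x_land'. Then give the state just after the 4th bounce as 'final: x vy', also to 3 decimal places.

Arc 1: start y=13.630, vy=10.480 → t=3.004, apex=19.122, x_land=32.709, impact vy=-19.556
  bounce: vy ← 0.86·19.556 = 16.818
Arc 2: start y=0.000, vy=16.818 → t=3.364, apex=14.142, x_land=69.339, impact vy=-16.818
  bounce: vy ← 0.86·16.818 = 14.463
Arc 3: start y=0.000, vy=14.463 → t=2.893, apex=10.460, x_land=100.840, impact vy=-14.463
  bounce: vy ← 0.86·14.463 = 12.439
Arc 4: start y=0.000, vy=12.439 → t=2.488, apex=7.736, x_land=127.931, impact vy=-12.439
  bounce: vy ← 0.86·12.439 = 10.697

1 3.004 19.122 32.709
2 3.364 14.142 69.339
3 2.893 10.460 100.840
4 2.488 7.736 127.931
final: 127.931 10.697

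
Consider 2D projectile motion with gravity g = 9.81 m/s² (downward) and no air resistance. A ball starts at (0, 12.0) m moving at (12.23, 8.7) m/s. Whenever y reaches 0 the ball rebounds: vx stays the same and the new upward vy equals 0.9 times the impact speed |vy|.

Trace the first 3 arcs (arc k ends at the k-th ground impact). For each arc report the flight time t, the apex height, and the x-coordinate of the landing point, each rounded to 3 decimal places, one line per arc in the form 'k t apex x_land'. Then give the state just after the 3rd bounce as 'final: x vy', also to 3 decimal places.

1 2.685 15.858 32.836
2 3.236 12.845 72.419
3 2.913 10.404 108.043
final: 108.043 12.859

Arc 1: start y=12.000, vy=8.700 → t=2.685, apex=15.858, x_land=32.836, impact vy=-17.639
  bounce: vy ← 0.9·17.639 = 15.875
Arc 2: start y=0.000, vy=15.875 → t=3.236, apex=12.845, x_land=72.419, impact vy=-15.875
  bounce: vy ← 0.9·15.875 = 14.287
Arc 3: start y=0.000, vy=14.287 → t=2.913, apex=10.404, x_land=108.043, impact vy=-14.287
  bounce: vy ← 0.9·14.287 = 12.859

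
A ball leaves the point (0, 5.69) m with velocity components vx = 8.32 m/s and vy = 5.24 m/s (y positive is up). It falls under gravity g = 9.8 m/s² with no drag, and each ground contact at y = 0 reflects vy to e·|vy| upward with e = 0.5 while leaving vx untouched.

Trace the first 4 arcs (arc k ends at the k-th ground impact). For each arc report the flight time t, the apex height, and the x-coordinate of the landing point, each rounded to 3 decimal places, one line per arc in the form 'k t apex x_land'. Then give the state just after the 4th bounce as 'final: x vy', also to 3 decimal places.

1 1.738 7.091 14.457
2 1.203 1.773 24.466
3 0.601 0.443 29.470
4 0.301 0.111 31.972
final: 31.972 0.737

Arc 1: start y=5.690, vy=5.240 → t=1.738, apex=7.091, x_land=14.457, impact vy=-11.789
  bounce: vy ← 0.5·11.789 = 5.895
Arc 2: start y=0.000, vy=5.895 → t=1.203, apex=1.773, x_land=24.466, impact vy=-5.895
  bounce: vy ← 0.5·5.895 = 2.947
Arc 3: start y=0.000, vy=2.947 → t=0.601, apex=0.443, x_land=29.470, impact vy=-2.947
  bounce: vy ← 0.5·2.947 = 1.474
Arc 4: start y=0.000, vy=1.474 → t=0.301, apex=0.111, x_land=31.972, impact vy=-1.474
  bounce: vy ← 0.5·1.474 = 0.737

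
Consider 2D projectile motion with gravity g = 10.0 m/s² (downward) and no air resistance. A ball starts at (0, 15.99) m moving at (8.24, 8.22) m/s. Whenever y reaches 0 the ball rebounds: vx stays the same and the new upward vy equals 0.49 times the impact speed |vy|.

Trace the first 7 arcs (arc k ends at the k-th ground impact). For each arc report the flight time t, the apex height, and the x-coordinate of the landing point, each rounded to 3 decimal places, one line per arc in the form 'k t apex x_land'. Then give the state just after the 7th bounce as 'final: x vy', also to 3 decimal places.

Arc 1: start y=15.990, vy=8.220 → t=2.790, apex=19.368, x_land=22.991, impact vy=-19.682
  bounce: vy ← 0.49·19.682 = 9.644
Arc 2: start y=0.000, vy=9.644 → t=1.929, apex=4.650, x_land=38.884, impact vy=-9.644
  bounce: vy ← 0.49·9.644 = 4.726
Arc 3: start y=0.000, vy=4.726 → t=0.945, apex=1.117, x_land=46.672, impact vy=-4.726
  bounce: vy ← 0.49·4.726 = 2.316
Arc 4: start y=0.000, vy=2.316 → t=0.463, apex=0.268, x_land=50.488, impact vy=-2.316
  bounce: vy ← 0.49·2.316 = 1.135
Arc 5: start y=0.000, vy=1.135 → t=0.227, apex=0.064, x_land=52.358, impact vy=-1.135
  bounce: vy ← 0.49·1.135 = 0.556
Arc 6: start y=0.000, vy=0.556 → t=0.111, apex=0.015, x_land=53.274, impact vy=-0.556
  bounce: vy ← 0.49·0.556 = 0.272
Arc 7: start y=0.000, vy=0.272 → t=0.054, apex=0.004, x_land=53.723, impact vy=-0.272
  bounce: vy ← 0.49·0.272 = 0.133

1 2.790 19.368 22.991
2 1.929 4.650 38.884
3 0.945 1.117 46.672
4 0.463 0.268 50.488
5 0.227 0.064 52.358
6 0.111 0.015 53.274
7 0.054 0.004 53.723
final: 53.723 0.133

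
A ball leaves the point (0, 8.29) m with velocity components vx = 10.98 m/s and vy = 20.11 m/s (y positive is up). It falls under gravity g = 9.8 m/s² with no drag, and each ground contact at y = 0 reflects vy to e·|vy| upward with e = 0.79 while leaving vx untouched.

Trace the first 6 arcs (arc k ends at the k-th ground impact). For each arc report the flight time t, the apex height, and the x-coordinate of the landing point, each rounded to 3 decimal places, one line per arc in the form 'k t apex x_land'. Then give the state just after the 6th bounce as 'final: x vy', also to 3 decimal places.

1 4.482 28.923 49.208
2 3.839 18.051 91.357
3 3.033 11.266 124.654
4 2.396 7.031 150.959
5 1.893 4.388 171.740
6 1.495 2.739 188.157
final: 188.157 5.788

Arc 1: start y=8.290, vy=20.110 → t=4.482, apex=28.923, x_land=49.208, impact vy=-23.810
  bounce: vy ← 0.79·23.810 = 18.810
Arc 2: start y=0.000, vy=18.810 → t=3.839, apex=18.051, x_land=91.357, impact vy=-18.810
  bounce: vy ← 0.79·18.810 = 14.860
Arc 3: start y=0.000, vy=14.860 → t=3.033, apex=11.266, x_land=124.654, impact vy=-14.860
  bounce: vy ← 0.79·14.860 = 11.739
Arc 4: start y=0.000, vy=11.739 → t=2.396, apex=7.031, x_land=150.959, impact vy=-11.739
  bounce: vy ← 0.79·11.739 = 9.274
Arc 5: start y=0.000, vy=9.274 → t=1.893, apex=4.388, x_land=171.740, impact vy=-9.274
  bounce: vy ← 0.79·9.274 = 7.326
Arc 6: start y=0.000, vy=7.326 → t=1.495, apex=2.739, x_land=188.157, impact vy=-7.326
  bounce: vy ← 0.79·7.326 = 5.788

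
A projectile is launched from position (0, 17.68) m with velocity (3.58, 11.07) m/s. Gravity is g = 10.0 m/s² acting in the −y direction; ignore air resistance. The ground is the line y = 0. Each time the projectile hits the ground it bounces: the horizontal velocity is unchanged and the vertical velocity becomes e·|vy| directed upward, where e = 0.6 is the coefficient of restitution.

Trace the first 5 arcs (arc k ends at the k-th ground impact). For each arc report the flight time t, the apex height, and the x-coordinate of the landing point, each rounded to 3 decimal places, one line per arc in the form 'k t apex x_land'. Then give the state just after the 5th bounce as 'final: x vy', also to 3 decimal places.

Arc 1: start y=17.680, vy=11.070 → t=3.289, apex=23.807, x_land=11.775, impact vy=-21.821
  bounce: vy ← 0.6·21.821 = 13.092
Arc 2: start y=0.000, vy=13.092 → t=2.618, apex=8.571, x_land=21.149, impact vy=-13.092
  bounce: vy ← 0.6·13.092 = 7.855
Arc 3: start y=0.000, vy=7.855 → t=1.571, apex=3.085, x_land=26.774, impact vy=-7.855
  bounce: vy ← 0.6·7.855 = 4.713
Arc 4: start y=0.000, vy=4.713 → t=0.943, apex=1.111, x_land=30.148, impact vy=-4.713
  bounce: vy ← 0.6·4.713 = 2.828
Arc 5: start y=0.000, vy=2.828 → t=0.566, apex=0.400, x_land=32.173, impact vy=-2.828
  bounce: vy ← 0.6·2.828 = 1.697

1 3.289 23.807 11.775
2 2.618 8.571 21.149
3 1.571 3.085 26.774
4 0.943 1.111 30.148
5 0.566 0.400 32.173
final: 32.173 1.697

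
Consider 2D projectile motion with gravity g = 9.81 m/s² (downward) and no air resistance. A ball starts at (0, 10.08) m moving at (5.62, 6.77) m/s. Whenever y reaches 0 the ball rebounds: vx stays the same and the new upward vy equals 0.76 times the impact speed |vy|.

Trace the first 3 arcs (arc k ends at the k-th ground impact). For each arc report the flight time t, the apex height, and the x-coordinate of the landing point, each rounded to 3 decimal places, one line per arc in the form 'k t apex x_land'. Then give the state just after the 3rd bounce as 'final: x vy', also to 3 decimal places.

Arc 1: start y=10.080, vy=6.770 → t=2.281, apex=12.416, x_land=12.820, impact vy=-15.608
  bounce: vy ← 0.76·15.608 = 11.862
Arc 2: start y=0.000, vy=11.862 → t=2.418, apex=7.171, x_land=26.411, impact vy=-11.862
  bounce: vy ← 0.76·11.862 = 9.015
Arc 3: start y=0.000, vy=9.015 → t=1.838, apex=4.142, x_land=36.740, impact vy=-9.015
  bounce: vy ← 0.76·9.015 = 6.851

1 2.281 12.416 12.820
2 2.418 7.171 26.411
3 1.838 4.142 36.740
final: 36.740 6.851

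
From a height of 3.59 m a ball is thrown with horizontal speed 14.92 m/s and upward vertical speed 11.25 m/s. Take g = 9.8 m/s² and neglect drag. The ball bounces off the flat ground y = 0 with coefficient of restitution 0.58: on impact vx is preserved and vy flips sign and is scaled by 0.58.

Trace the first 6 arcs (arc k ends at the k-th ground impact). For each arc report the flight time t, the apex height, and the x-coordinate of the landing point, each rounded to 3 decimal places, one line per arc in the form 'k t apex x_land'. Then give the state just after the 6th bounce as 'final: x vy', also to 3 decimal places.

Arc 1: start y=3.590, vy=11.250 → t=2.580, apex=10.047, x_land=38.492, impact vy=-14.033
  bounce: vy ← 0.58·14.033 = 8.139
Arc 2: start y=0.000, vy=8.139 → t=1.661, apex=3.380, x_land=63.275, impact vy=-8.139
  bounce: vy ← 0.58·8.139 = 4.721
Arc 3: start y=0.000, vy=4.721 → t=0.963, apex=1.137, x_land=77.649, impact vy=-4.721
  bounce: vy ← 0.58·4.721 = 2.738
Arc 4: start y=0.000, vy=2.738 → t=0.559, apex=0.382, x_land=85.986, impact vy=-2.738
  bounce: vy ← 0.58·2.738 = 1.588
Arc 5: start y=0.000, vy=1.588 → t=0.324, apex=0.129, x_land=90.822, impact vy=-1.588
  bounce: vy ← 0.58·1.588 = 0.921
Arc 6: start y=0.000, vy=0.921 → t=0.188, apex=0.043, x_land=93.626, impact vy=-0.921
  bounce: vy ← 0.58·0.921 = 0.534

1 2.580 10.047 38.492
2 1.661 3.380 63.275
3 0.963 1.137 77.649
4 0.559 0.382 85.986
5 0.324 0.129 90.822
6 0.188 0.043 93.626
final: 93.626 0.534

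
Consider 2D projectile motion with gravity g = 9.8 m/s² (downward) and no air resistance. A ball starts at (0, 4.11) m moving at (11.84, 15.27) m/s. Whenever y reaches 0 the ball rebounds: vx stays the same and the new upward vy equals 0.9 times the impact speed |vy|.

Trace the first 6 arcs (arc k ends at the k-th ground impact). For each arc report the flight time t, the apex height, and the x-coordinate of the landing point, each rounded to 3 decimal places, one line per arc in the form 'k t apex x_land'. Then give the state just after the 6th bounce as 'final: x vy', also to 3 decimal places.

Arc 1: start y=4.110, vy=15.270 → t=3.366, apex=16.007, x_land=39.848, impact vy=-17.712
  bounce: vy ← 0.9·17.712 = 15.941
Arc 2: start y=0.000, vy=15.941 → t=3.253, apex=12.965, x_land=78.367, impact vy=-15.941
  bounce: vy ← 0.9·15.941 = 14.347
Arc 3: start y=0.000, vy=14.347 → t=2.928, apex=10.502, x_land=113.034, impact vy=-14.347
  bounce: vy ← 0.9·14.347 = 12.912
Arc 4: start y=0.000, vy=12.912 → t=2.635, apex=8.507, x_land=144.235, impact vy=-12.912
  bounce: vy ← 0.9·12.912 = 11.621
Arc 5: start y=0.000, vy=11.621 → t=2.372, apex=6.890, x_land=172.315, impact vy=-11.621
  bounce: vy ← 0.9·11.621 = 10.459
Arc 6: start y=0.000, vy=10.459 → t=2.134, apex=5.581, x_land=197.587, impact vy=-10.459
  bounce: vy ← 0.9·10.459 = 9.413

1 3.366 16.007 39.848
2 3.253 12.965 78.367
3 2.928 10.502 113.034
4 2.635 8.507 144.235
5 2.372 6.890 172.315
6 2.134 5.581 197.587
final: 197.587 9.413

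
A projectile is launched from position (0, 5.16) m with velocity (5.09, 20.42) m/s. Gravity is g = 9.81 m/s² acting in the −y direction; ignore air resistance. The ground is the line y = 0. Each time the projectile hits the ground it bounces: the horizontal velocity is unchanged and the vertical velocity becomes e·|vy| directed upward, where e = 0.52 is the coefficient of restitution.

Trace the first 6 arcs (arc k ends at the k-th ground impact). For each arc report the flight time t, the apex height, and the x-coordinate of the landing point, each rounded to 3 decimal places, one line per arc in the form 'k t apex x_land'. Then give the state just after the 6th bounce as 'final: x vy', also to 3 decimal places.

1 4.402 26.413 22.407
2 2.413 7.142 34.690
3 1.255 1.931 41.078
4 0.653 0.522 44.400
5 0.339 0.141 46.127
6 0.176 0.038 47.025
final: 47.025 0.450

Arc 1: start y=5.160, vy=20.420 → t=4.402, apex=26.413, x_land=22.407, impact vy=-22.764
  bounce: vy ← 0.52·22.764 = 11.837
Arc 2: start y=0.000, vy=11.837 → t=2.413, apex=7.142, x_land=34.690, impact vy=-11.837
  bounce: vy ← 0.52·11.837 = 6.155
Arc 3: start y=0.000, vy=6.155 → t=1.255, apex=1.931, x_land=41.078, impact vy=-6.155
  bounce: vy ← 0.52·6.155 = 3.201
Arc 4: start y=0.000, vy=3.201 → t=0.653, apex=0.522, x_land=44.400, impact vy=-3.201
  bounce: vy ← 0.52·3.201 = 1.664
Arc 5: start y=0.000, vy=1.664 → t=0.339, apex=0.141, x_land=46.127, impact vy=-1.664
  bounce: vy ← 0.52·1.664 = 0.866
Arc 6: start y=0.000, vy=0.866 → t=0.176, apex=0.038, x_land=47.025, impact vy=-0.866
  bounce: vy ← 0.52·0.866 = 0.450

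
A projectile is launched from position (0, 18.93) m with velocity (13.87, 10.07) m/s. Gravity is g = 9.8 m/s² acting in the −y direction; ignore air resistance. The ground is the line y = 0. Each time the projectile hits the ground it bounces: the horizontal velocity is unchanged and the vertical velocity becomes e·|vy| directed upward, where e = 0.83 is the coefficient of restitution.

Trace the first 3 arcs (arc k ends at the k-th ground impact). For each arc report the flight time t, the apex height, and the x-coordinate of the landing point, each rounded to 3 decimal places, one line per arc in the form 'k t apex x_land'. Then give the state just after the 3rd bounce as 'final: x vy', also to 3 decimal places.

Arc 1: start y=18.930, vy=10.070 → t=3.245, apex=24.104, x_land=45.015, impact vy=-21.736
  bounce: vy ← 0.83·21.736 = 18.040
Arc 2: start y=0.000, vy=18.040 → t=3.682, apex=16.605, x_land=96.080, impact vy=-18.040
  bounce: vy ← 0.83·18.040 = 14.974
Arc 3: start y=0.000, vy=14.974 → t=3.056, apex=11.439, x_land=138.465, impact vy=-14.974
  bounce: vy ← 0.83·14.974 = 12.428

1 3.245 24.104 45.015
2 3.682 16.605 96.080
3 3.056 11.439 138.465
final: 138.465 12.428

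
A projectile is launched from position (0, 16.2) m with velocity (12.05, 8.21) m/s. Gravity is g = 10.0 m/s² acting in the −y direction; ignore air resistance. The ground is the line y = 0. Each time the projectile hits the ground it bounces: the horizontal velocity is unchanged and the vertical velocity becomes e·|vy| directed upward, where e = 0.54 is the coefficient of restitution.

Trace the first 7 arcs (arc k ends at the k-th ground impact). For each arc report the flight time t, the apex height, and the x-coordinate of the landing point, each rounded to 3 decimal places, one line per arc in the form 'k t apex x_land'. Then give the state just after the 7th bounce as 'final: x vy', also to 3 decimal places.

1 2.799 19.570 33.733
2 2.137 5.707 59.480
3 1.154 1.664 73.383
4 0.623 0.485 80.891
5 0.336 0.141 84.945
6 0.182 0.041 87.134
7 0.098 0.012 88.316
final: 88.316 0.265

Arc 1: start y=16.200, vy=8.210 → t=2.799, apex=19.570, x_land=33.733, impact vy=-19.784
  bounce: vy ← 0.54·19.784 = 10.683
Arc 2: start y=0.000, vy=10.683 → t=2.137, apex=5.707, x_land=59.480, impact vy=-10.683
  bounce: vy ← 0.54·10.683 = 5.769
Arc 3: start y=0.000, vy=5.769 → t=1.154, apex=1.664, x_land=73.383, impact vy=-5.769
  bounce: vy ← 0.54·5.769 = 3.115
Arc 4: start y=0.000, vy=3.115 → t=0.623, apex=0.485, x_land=80.891, impact vy=-3.115
  bounce: vy ← 0.54·3.115 = 1.682
Arc 5: start y=0.000, vy=1.682 → t=0.336, apex=0.141, x_land=84.945, impact vy=-1.682
  bounce: vy ← 0.54·1.682 = 0.908
Arc 6: start y=0.000, vy=0.908 → t=0.182, apex=0.041, x_land=87.134, impact vy=-0.908
  bounce: vy ← 0.54·0.908 = 0.491
Arc 7: start y=0.000, vy=0.491 → t=0.098, apex=0.012, x_land=88.316, impact vy=-0.491
  bounce: vy ← 0.54·0.491 = 0.265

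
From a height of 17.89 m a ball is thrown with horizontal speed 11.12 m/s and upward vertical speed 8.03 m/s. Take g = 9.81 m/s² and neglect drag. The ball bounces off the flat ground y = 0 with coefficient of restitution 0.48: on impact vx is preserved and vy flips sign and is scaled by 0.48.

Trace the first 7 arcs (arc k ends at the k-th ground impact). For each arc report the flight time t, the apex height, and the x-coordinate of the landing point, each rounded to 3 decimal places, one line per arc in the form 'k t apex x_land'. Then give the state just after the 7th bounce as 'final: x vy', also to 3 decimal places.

1 2.896 21.176 32.208
2 1.995 4.879 54.389
3 0.957 1.124 65.036
4 0.460 0.259 70.146
5 0.221 0.060 72.599
6 0.106 0.014 73.777
7 0.051 0.003 74.342
final: 74.342 0.120

Arc 1: start y=17.890, vy=8.030 → t=2.896, apex=21.176, x_land=32.208, impact vy=-20.383
  bounce: vy ← 0.48·20.383 = 9.784
Arc 2: start y=0.000, vy=9.784 → t=1.995, apex=4.879, x_land=54.389, impact vy=-9.784
  bounce: vy ← 0.48·9.784 = 4.696
Arc 3: start y=0.000, vy=4.696 → t=0.957, apex=1.124, x_land=65.036, impact vy=-4.696
  bounce: vy ← 0.48·4.696 = 2.254
Arc 4: start y=0.000, vy=2.254 → t=0.460, apex=0.259, x_land=70.146, impact vy=-2.254
  bounce: vy ← 0.48·2.254 = 1.082
Arc 5: start y=0.000, vy=1.082 → t=0.221, apex=0.060, x_land=72.599, impact vy=-1.082
  bounce: vy ← 0.48·1.082 = 0.519
Arc 6: start y=0.000, vy=0.519 → t=0.106, apex=0.014, x_land=73.777, impact vy=-0.519
  bounce: vy ← 0.48·0.519 = 0.249
Arc 7: start y=0.000, vy=0.249 → t=0.051, apex=0.003, x_land=74.342, impact vy=-0.249
  bounce: vy ← 0.48·0.249 = 0.120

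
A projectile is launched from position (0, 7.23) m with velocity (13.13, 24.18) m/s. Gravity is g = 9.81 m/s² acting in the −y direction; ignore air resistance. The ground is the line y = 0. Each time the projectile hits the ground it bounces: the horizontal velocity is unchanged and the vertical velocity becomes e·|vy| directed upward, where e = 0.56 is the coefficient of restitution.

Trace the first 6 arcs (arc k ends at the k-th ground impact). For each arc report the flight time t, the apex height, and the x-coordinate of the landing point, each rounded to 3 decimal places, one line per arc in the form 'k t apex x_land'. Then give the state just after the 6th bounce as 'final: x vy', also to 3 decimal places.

Arc 1: start y=7.230, vy=24.180 → t=5.212, apex=37.030, x_land=68.439, impact vy=-26.954
  bounce: vy ← 0.56·26.954 = 15.094
Arc 2: start y=0.000, vy=15.094 → t=3.077, apex=11.613, x_land=108.845, impact vy=-15.094
  bounce: vy ← 0.56·15.094 = 8.453
Arc 3: start y=0.000, vy=8.453 → t=1.723, apex=3.642, x_land=131.472, impact vy=-8.453
  bounce: vy ← 0.56·8.453 = 4.734
Arc 4: start y=0.000, vy=4.734 → t=0.965, apex=1.142, x_land=144.143, impact vy=-4.734
  bounce: vy ← 0.56·4.734 = 2.651
Arc 5: start y=0.000, vy=2.651 → t=0.540, apex=0.358, x_land=151.239, impact vy=-2.651
  bounce: vy ← 0.56·2.651 = 1.484
Arc 6: start y=0.000, vy=1.484 → t=0.303, apex=0.112, x_land=155.212, impact vy=-1.484
  bounce: vy ← 0.56·1.484 = 0.831

1 5.212 37.030 68.439
2 3.077 11.613 108.845
3 1.723 3.642 131.472
4 0.965 1.142 144.143
5 0.540 0.358 151.239
6 0.303 0.112 155.212
final: 155.212 0.831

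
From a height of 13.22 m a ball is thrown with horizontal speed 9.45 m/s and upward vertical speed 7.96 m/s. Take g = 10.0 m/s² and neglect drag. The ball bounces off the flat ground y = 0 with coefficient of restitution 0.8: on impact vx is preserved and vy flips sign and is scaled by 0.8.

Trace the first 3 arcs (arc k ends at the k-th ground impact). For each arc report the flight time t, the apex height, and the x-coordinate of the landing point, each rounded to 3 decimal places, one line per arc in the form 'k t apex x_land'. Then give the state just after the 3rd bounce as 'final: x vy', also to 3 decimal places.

Arc 1: start y=13.220, vy=7.960 → t=2.606, apex=16.388, x_land=24.631, impact vy=-18.104
  bounce: vy ← 0.8·18.104 = 14.483
Arc 2: start y=0.000, vy=14.483 → t=2.897, apex=10.488, x_land=52.004, impact vy=-14.483
  bounce: vy ← 0.8·14.483 = 11.587
Arc 3: start y=0.000, vy=11.587 → t=2.317, apex=6.713, x_land=73.903, impact vy=-11.587
  bounce: vy ← 0.8·11.587 = 9.269

1 2.606 16.388 24.631
2 2.897 10.488 52.004
3 2.317 6.713 73.903
final: 73.903 9.269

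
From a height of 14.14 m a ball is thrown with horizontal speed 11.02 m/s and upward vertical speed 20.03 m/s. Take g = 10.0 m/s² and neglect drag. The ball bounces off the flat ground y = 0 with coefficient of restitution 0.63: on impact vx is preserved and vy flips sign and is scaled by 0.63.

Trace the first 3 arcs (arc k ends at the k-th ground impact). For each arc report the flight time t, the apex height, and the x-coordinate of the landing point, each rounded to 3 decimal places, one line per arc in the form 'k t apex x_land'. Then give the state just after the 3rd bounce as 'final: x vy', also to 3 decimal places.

Arc 1: start y=14.140, vy=20.030 → t=4.618, apex=34.200, x_land=50.894, impact vy=-26.153
  bounce: vy ← 0.63·26.153 = 16.477
Arc 2: start y=0.000, vy=16.477 → t=3.295, apex=13.574, x_land=87.209, impact vy=-16.477
  bounce: vy ← 0.63·16.477 = 10.380
Arc 3: start y=0.000, vy=10.380 → t=2.076, apex=5.388, x_land=110.087, impact vy=-10.380
  bounce: vy ← 0.63·10.380 = 6.540

1 4.618 34.200 50.894
2 3.295 13.574 87.209
3 2.076 5.388 110.087
final: 110.087 6.540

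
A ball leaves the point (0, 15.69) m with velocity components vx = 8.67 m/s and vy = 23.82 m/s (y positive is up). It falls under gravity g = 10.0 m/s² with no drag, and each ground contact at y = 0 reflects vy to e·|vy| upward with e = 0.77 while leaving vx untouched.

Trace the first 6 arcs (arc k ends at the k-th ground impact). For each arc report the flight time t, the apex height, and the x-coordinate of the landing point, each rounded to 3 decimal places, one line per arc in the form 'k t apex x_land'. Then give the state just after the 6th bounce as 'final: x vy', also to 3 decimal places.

1 5.350 44.060 46.389
2 4.571 26.123 86.023
3 3.520 15.488 116.542
4 2.710 9.183 140.041
5 2.087 5.445 158.136
6 1.607 3.228 172.069
final: 172.069 6.187

Arc 1: start y=15.690, vy=23.820 → t=5.350, apex=44.060, x_land=46.389, impact vy=-29.685
  bounce: vy ← 0.77·29.685 = 22.857
Arc 2: start y=0.000, vy=22.857 → t=4.571, apex=26.123, x_land=86.023, impact vy=-22.857
  bounce: vy ← 0.77·22.857 = 17.600
Arc 3: start y=0.000, vy=17.600 → t=3.520, apex=15.488, x_land=116.542, impact vy=-17.600
  bounce: vy ← 0.77·17.600 = 13.552
Arc 4: start y=0.000, vy=13.552 → t=2.710, apex=9.183, x_land=140.041, impact vy=-13.552
  bounce: vy ← 0.77·13.552 = 10.435
Arc 5: start y=0.000, vy=10.435 → t=2.087, apex=5.445, x_land=158.136, impact vy=-10.435
  bounce: vy ← 0.77·10.435 = 8.035
Arc 6: start y=0.000, vy=8.035 → t=1.607, apex=3.228, x_land=172.069, impact vy=-8.035
  bounce: vy ← 0.77·8.035 = 6.187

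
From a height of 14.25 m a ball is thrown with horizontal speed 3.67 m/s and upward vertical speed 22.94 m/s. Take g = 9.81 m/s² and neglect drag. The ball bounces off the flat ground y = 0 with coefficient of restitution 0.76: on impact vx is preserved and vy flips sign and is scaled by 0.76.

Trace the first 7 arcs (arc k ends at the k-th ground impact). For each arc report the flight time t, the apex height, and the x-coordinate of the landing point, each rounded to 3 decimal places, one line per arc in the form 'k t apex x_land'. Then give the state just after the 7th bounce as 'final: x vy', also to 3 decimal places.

1 5.232 41.072 19.202
2 4.398 23.723 35.344
3 3.343 13.702 47.612
4 2.541 7.915 56.936
5 1.931 4.571 64.022
6 1.467 2.640 69.407
7 1.115 1.525 73.500
final: 73.500 4.157

Arc 1: start y=14.250, vy=22.940 → t=5.232, apex=41.072, x_land=19.202, impact vy=-28.387
  bounce: vy ← 0.76·28.387 = 21.574
Arc 2: start y=0.000, vy=21.574 → t=4.398, apex=23.723, x_land=35.344, impact vy=-21.574
  bounce: vy ← 0.76·21.574 = 16.396
Arc 3: start y=0.000, vy=16.396 → t=3.343, apex=13.702, x_land=47.612, impact vy=-16.396
  bounce: vy ← 0.76·16.396 = 12.461
Arc 4: start y=0.000, vy=12.461 → t=2.541, apex=7.915, x_land=56.936, impact vy=-12.461
  bounce: vy ← 0.76·12.461 = 9.471
Arc 5: start y=0.000, vy=9.471 → t=1.931, apex=4.571, x_land=64.022, impact vy=-9.471
  bounce: vy ← 0.76·9.471 = 7.198
Arc 6: start y=0.000, vy=7.198 → t=1.467, apex=2.640, x_land=69.407, impact vy=-7.198
  bounce: vy ← 0.76·7.198 = 5.470
Arc 7: start y=0.000, vy=5.470 → t=1.115, apex=1.525, x_land=73.500, impact vy=-5.470
  bounce: vy ← 0.76·5.470 = 4.157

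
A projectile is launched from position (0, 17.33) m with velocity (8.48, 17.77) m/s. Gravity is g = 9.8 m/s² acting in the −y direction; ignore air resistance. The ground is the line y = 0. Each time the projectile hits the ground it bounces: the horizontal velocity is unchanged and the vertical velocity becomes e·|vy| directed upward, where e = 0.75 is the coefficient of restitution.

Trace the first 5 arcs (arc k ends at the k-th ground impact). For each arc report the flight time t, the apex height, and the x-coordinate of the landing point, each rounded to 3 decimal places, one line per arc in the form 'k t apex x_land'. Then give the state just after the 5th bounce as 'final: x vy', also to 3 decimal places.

Arc 1: start y=17.330, vy=17.770 → t=4.426, apex=33.441, x_land=37.530, impact vy=-25.602
  bounce: vy ← 0.75·25.602 = 19.201
Arc 2: start y=0.000, vy=19.201 → t=3.919, apex=18.810, x_land=70.759, impact vy=-19.201
  bounce: vy ← 0.75·19.201 = 14.401
Arc 3: start y=0.000, vy=14.401 → t=2.939, apex=10.581, x_land=95.682, impact vy=-14.401
  bounce: vy ← 0.75·14.401 = 10.801
Arc 4: start y=0.000, vy=10.801 → t=2.204, apex=5.952, x_land=114.374, impact vy=-10.801
  bounce: vy ← 0.75·10.801 = 8.100
Arc 5: start y=0.000, vy=8.100 → t=1.653, apex=3.348, x_land=128.392, impact vy=-8.100
  bounce: vy ← 0.75·8.100 = 6.075

1 4.426 33.441 37.530
2 3.919 18.810 70.759
3 2.939 10.581 95.682
4 2.204 5.952 114.374
5 1.653 3.348 128.392
final: 128.392 6.075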